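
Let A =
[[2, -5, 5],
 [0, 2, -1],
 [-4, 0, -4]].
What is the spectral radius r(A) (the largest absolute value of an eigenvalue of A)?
r(A) ≈ 2.8698

The eigenvalues of A are the roots of its characteristic polynomial. With M = A (coefficients from the trace, the sum of principal 2x2 minors, and det A):
  p(λ) = det(λ I - M) = λ^3 + 8λ - 4.
No integer candidate from the rational root theorem (±divisors of 4) is a root, so the roots are irrational. The cubic discriminant is Δ = -2480 < 0, so there is one real root and a complex-conjugate pair. p(0) = -4 and p(1) = 5 have opposite signs, so a root lies in (0, 1); Newton's method refines it to λ ≈ 0.4857. Dividing out (λ - (0.4857)) leaves approximately λ^2 + 0.4857λ + 8.2359. For λ^2 + 0.4857λ + 8.2359 the discriminant is -32.7077. It is negative, so the remaining roots are the complex-conjugate pair λ ≈ -0.2428 ± 2.8595i. Their product equals the constant term, so |λ|^2 ≈ 8.2359 and |λ| ≈ 2.8698.
Thus the eigenvalues (to 4 decimals) are 0.4857 (modulus 0.4857); -0.2428 ± 2.8595i (modulus 2.8698). The spectral radius is the largest modulus: r(A) ≈ 2.8698. (Cross-check: r(A) ≤ ||A||_2 ≈ 8.7246; equality holds whenever A is normal, though it can also hold for some non-normal A.)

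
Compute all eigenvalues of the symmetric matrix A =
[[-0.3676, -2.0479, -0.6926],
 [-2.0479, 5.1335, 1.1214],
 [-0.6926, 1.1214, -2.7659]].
sigma(A) ≈ {-3, -1, 6}

A is real symmetric, so its spectrum consists of real eigenvalues. Expanding the characteristic polynomial of the displayed matrix gives
  det(λ I - A) = p(λ) = λ^3 + (-2)λ^2 + (-21)λ + (-18).
Solving p(λ) = 0 yields eigenvalues ≈ -3, -1, 6. (A is shown rounded to 4 decimals, so these recover the underlying integer eigenvalues to within that precision.)
Verification: the trace of A = 2 equals the sum of eigenvalues 2, and det(A) ≈ 18.0002 matches the eigenvalue product 18.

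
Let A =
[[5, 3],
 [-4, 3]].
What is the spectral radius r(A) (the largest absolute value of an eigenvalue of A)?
r(A) = sqrt(27) ≈ 5.1962

The eigenvalues of A are the roots of its characteristic polynomial. With M = A (coefficients from the trace and determinant):
  p(λ) = det(λ I - M) = λ^2 - 8λ + 27.
For λ^2 - 8λ + 27 the discriminant is -44. It is negative, so the roots are the complex-conjugate pair λ = 4 ± (sqrt(44)/2) i ≈ 4 ± 3.3166i. For a conjugate pair the product of the roots equals the constant term, so |λ|^2 = 27 and |λ| = sqrt(27) ≈ 5.1962.
Thus the eigenvalues (to 4 decimals) are 4 ± 3.3166i (modulus 5.1962). The spectral radius is the largest modulus: r(A) = sqrt(27) ≈ 5.1962. (Cross-check: r(A) ≤ ||A||_2 ≈ 6.4331; equality holds whenever A is normal, though it can also hold for some non-normal A.)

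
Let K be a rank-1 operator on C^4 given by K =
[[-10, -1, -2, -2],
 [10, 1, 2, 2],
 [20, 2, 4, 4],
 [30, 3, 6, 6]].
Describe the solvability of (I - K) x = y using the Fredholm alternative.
(I - K) is singular (det(I - K) = 0, i.e. 1 ∈ sigma(K)). (I - K) x = y is solvable iff y ⊥ ker((I - K)^*) = span{(-10, -1, -2, -2)}, i.e. iff -10y_1 - y_2 - 2y_3 - 2y_4 = 0. When solvable, the solutions are x = y + c·(1, -1, -2, -3), c arbitrary (ker(I - K) = span{(1, -1, -2, -3)}, dimension 1).

K has rank 1, so it is an outer product K = u v^T: every row of K is a multiple of one row vector. Reading off the entries, u = (1, -1, -2, -3) and v = (-10, -1, -2, -2) (row i of K equals u_i·v^T). A rank-one matrix u v^T satisfies K u = u (v·u) and kills the (3)-dimensional subspace v^⊥, so its characteristic polynomial is lambda^3 (lambda - v·u) with v·u = tr K = 1. Hence the eigenvalues of I - K are 1 (multiplicity 3) and 1 - (1) = 0, so det(I - K) = 0. (Direct check: I - K =
[[11, 1, 2, 2],
 [-10, 0, -2, -2],
 [-20, -2, -3, -4],
 [-30, -3, -6, -5]]
has determinant 0.) So 1 is an eigenvalue of K and (I - K) is not invertible. The finite-dimensional Fredholm alternative says: either (I - K) is invertible, or ker(I - K) ≠ {0} and then range(I - K) = ker((I - K)^*)^⊥, with dim ker(I - K) = dim ker((I - K)^*). We are in the second case, so we need both kernels. Kernel of I - K: (I - K) u = u - u (v·u) = u - u = 0, so ker(I - K) = span{u} = span{(1, -1, -2, -3)} (it is exactly 1-dimensional because rank(I - K) = 3). Kernel of the adjoint: K is real, so (I - K)^* = I - K^T = I - v u^T, and (I - v u^T) v = v - v (u·v) = 0; hence ker((I - K)^*) = span{v} = span{(-10, -1, -2, -2)}. Therefore (I - K) x = y is solvable iff <y, v> = 0, i.e. iff -10y_1 - y_2 - 2y_3 - 2y_4 = 0. When this holds, K y = u (v·y) = 0, so (I - K) y = y and x = y is a particular solution; the full solution set is the line x = y + c·u = y + c·(1, -1, -2, -3), c ∈ C.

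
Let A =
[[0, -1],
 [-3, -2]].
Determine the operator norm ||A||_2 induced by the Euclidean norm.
||A||_2 = sqrt((14 + sqrt(160))/2) ≈ 3.6503 (= sqrt(largest eigenvalue of A^T A))

||A||_2 = sigma_max(A) = sqrt(lambda_max(A^T A)). Form the symmetric matrix M = A^T A =
[[9, 6],
 [6, 5]].
Its characteristic polynomial (trace, determinant of M give the coefficients) is
  p(λ) = det(λ I - M) = λ^2 - 14λ + 9.
For λ^2 - 14λ + 9 the discriminant is 160. It is nonnegative but not a perfect square, so the roots are real and irrational: λ = (14 ± sqrt(160))/2 ≈ 13.3246, 0.6754.
So the eigenvalues of A^T A are ≈ 0.6754, 13.3246 (all ≥ 0, as they must be for A^T A). The largest is λ_max = (14 + sqrt(160))/2 ≈ 13.3246, hence ||A||_2 = sqrt(λ_max) = sqrt((14 + sqrt(160))/2) ≈ 3.6503.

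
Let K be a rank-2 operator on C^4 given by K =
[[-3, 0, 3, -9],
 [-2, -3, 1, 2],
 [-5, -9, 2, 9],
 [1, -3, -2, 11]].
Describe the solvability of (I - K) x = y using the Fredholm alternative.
(I - K) is invertible (det(I - K) = 4 ≠ 0), so for every y in C^4 the equation (I - K) x = y has a unique solution.

K has rank 2 and factors as K = U V^T = u1 v1^T + u2 v2^T with u1 = (0, -1, -3, -1), v1 = (2, 3, -1, -2), u2 = (3, 0, -1, -3), v2 = (-1, 0, 1, -3) (multiplying out reproduces the displayed K). The nonzero eigenvalues of U V^T coincide with those of the 2 x 2 matrix G = V^T U = [[v1·u1, v1·u2], [v2·u1, v2·u2]] = [[2, 13], [0, 5]], and by the Sylvester determinant identity det(I_4 - U V^T) = det(I_2 - V^T U) = det([[-1, -13], [0, -4]]) = (-1)(-4) - (-13)(0) = 4. (Direct check: I - K =
[[4, 0, -3, 9],
 [2, 4, -1, -2],
 [5, 9, -1, -9],
 [-1, 3, 2, -10]]
has determinant 4.) The finite-dimensional Fredholm alternative says: either (I - K) is invertible, or ker(I - K) ≠ {0} and then range(I - K) = ker((I - K)^*)^⊥, with dim ker(I - K) = dim ker((I - K)^*). Since det(I - K) ≠ 0, 1 is not an eigenvalue of K and ker(I - K) = {0}, so we are in the first case: for every y there is a unique x = (I - K)^(-1) y. (Explicitly, by the Woodbury identity, (I - U V^T)^(-1) = I + U (I_2 - G)^(-1) V^T.)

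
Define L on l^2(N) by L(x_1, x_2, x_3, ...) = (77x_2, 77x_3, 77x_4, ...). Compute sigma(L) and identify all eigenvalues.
sigma(L) = closed disk {z in C : |z| ≤ 77}; sigma_p(L) = open disk {z in C : |z| < 77}

Note L = 77·V where V is the unit left shift (V x)_k = x_{k+1}; so sigma(L) = 77·sigma(V) and ||L|| = 77||V||. ||L x||^2 = 5929sum_{k≥2} |x_k|^2 ≤ 5929||x||^2, with equality on {x : x_1 = 0}, so ||L|| = 77. For any lambda with |lambda| < 77, set r = lambda/77 (|r| < 1); the vector x = (1, r, r^2, ...) is in l^2 and satisfies L x = 77(r, r^2, ...) = lambda x, so lambda is an eigenvalue. On the boundary |lambda| = 77 the geometric series diverges, so no l^2 eigenvector exists, but these lambda lie in the approximate point spectrum. Hence sigma(L) is the closed disk of radius 77 and sigma_p(L) is the open disk.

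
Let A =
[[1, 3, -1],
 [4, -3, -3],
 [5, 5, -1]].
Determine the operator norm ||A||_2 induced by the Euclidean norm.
||A||_2 ≈ 7.8477 (= sqrt(largest eigenvalue of A^T A))

||A||_2 = sigma_max(A) = sqrt(lambda_max(A^T A)). Form the symmetric matrix M = A^T A =
[[42, 16, -18],
 [16, 43, 1],
 [-18, 1, 11]].
Its characteristic polynomial (trace, sum of principal 2x2 minors, determinant of M give the coefficients) is
  p(λ) = det(λ I - M) = λ^3 - 96λ^2 + 2160λ - 2500.
No integer candidate from the rational root theorem (±divisors of 2500) is a root, so the roots are irrational. The cubic discriminant is Δ = 3002475600 > 0, so there are three distinct real roots. p(1) = -435 and p(2) = 1444 have opposite signs, so a root lies in (1, 2); Newton's method refines it to λ ≈ 1.223. p(33) = 173 and p(34) = -732 have opposite signs, so a root lies in (33, 34); Newton's method refines it to λ ≈ 33.1904. p(61) = -975 and p(62) = 724 have opposite signs, so a root lies in (61, 62); Newton's method refines it to λ ≈ 61.5865. Check (Vieta): the three roots sum to 96, matching tr M = 96.
So the eigenvalues of A^T A are ≈ 1.223, 33.1904, 61.5865 (all ≥ 0, as they must be for A^T A). The largest is λ_max ≈ 61.5865, hence ||A||_2 = sqrt(λ_max) ≈ 7.8477.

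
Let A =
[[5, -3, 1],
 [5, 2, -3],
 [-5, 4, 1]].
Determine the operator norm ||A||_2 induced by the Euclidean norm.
||A||_2 ≈ 9.3701 (= sqrt(largest eigenvalue of A^T A))

||A||_2 = sigma_max(A) = sqrt(lambda_max(A^T A)). Form the symmetric matrix M = A^T A =
[[75, -25, -15],
 [-25, 29, -5],
 [-15, -5, 11]].
Its characteristic polynomial (trace, sum of principal 2x2 minors, determinant of M give the coefficients) is
  p(λ) = det(λ I - M) = λ^3 - 115λ^2 + 2444λ - 4900.
No integer candidate from the rational root theorem (±divisors of 4900) is a root, so the roots are irrational. The cubic discriminant is Δ = 14933418064 > 0, so there are three distinct real roots. p(2) = -464 and p(3) = 1424 have opposite signs, so a root lies in (2, 3); Newton's method refines it to λ ≈ 2.2355. p(24) = 1340 and p(25) = -50 have opposite signs, so a root lies in (24, 25); Newton's method refines it to λ ≈ 24.965. p(87) = -4204 and p(88) = 1084 have opposite signs, so a root lies in (87, 88); Newton's method refines it to λ ≈ 87.7995. Check (Vieta): the three roots sum to 115, matching tr M = 115.
So the eigenvalues of A^T A are ≈ 2.2355, 24.965, 87.7995 (all ≥ 0, as they must be for A^T A). The largest is λ_max ≈ 87.7995, hence ||A||_2 = sqrt(λ_max) ≈ 9.3701.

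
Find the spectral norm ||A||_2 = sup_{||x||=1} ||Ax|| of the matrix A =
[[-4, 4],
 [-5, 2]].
||A||_2 = sqrt((61 + sqrt(3145))/2) ≈ 7.6512 (= sqrt(largest eigenvalue of A^T A))

||A||_2 = sigma_max(A) = sqrt(lambda_max(A^T A)). Form the symmetric matrix M = A^T A =
[[41, -26],
 [-26, 20]].
Its characteristic polynomial (trace, determinant of M give the coefficients) is
  p(λ) = det(λ I - M) = λ^2 - 61λ + 144.
For λ^2 - 61λ + 144 the discriminant is 3145. It is nonnegative but not a perfect square, so the roots are real and irrational: λ = (61 ± sqrt(3145))/2 ≈ 58.5401, 2.4599.
So the eigenvalues of A^T A are ≈ 2.4599, 58.5401 (all ≥ 0, as they must be for A^T A). The largest is λ_max = (61 + sqrt(3145))/2 ≈ 58.5401, hence ||A||_2 = sqrt(λ_max) = sqrt((61 + sqrt(3145))/2) ≈ 7.6512.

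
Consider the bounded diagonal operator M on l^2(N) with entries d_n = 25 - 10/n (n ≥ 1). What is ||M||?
||M|| = 25

For a diagonal operator on l^2 with entries d_n, ||M|| = sup_n |d_n|. Here d_1 = 15, d_2 = 20, ..., and d_n = 25 - 10/n increases monotonically toward 25. All terms lie in [15, 25), so |d_n| = d_n and the supremum is the limit 25, which is not attained by any individual d_n. Hence ||M|| = 25.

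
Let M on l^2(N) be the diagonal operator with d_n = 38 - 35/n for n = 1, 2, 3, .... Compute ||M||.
||M|| = 38

For a diagonal operator on l^2 with entries d_n, ||M|| = sup_n |d_n|. Here d_1 = 3, d_2 = 41/2, ..., and d_n = 38 - 35/n increases monotonically toward 38. All terms lie in [3, 38), so |d_n| = d_n and the supremum is the limit 38, which is not attained by any individual d_n. Hence ||M|| = 38.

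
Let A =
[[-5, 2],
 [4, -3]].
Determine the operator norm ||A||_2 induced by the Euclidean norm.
||A||_2 = sqrt((54 + sqrt(2720))/2) ≈ 7.2854 (= sqrt(largest eigenvalue of A^T A))

||A||_2 = sigma_max(A) = sqrt(lambda_max(A^T A)). Form the symmetric matrix M = A^T A =
[[41, -22],
 [-22, 13]].
Its characteristic polynomial (trace, determinant of M give the coefficients) is
  p(λ) = det(λ I - M) = λ^2 - 54λ + 49.
For λ^2 - 54λ + 49 the discriminant is 2720. It is nonnegative but not a perfect square, so the roots are real and irrational: λ = (54 ± sqrt(2720))/2 ≈ 53.0768, 0.9232.
So the eigenvalues of A^T A are ≈ 0.9232, 53.0768 (all ≥ 0, as they must be for A^T A). The largest is λ_max = (54 + sqrt(2720))/2 ≈ 53.0768, hence ||A||_2 = sqrt(λ_max) = sqrt((54 + sqrt(2720))/2) ≈ 7.2854.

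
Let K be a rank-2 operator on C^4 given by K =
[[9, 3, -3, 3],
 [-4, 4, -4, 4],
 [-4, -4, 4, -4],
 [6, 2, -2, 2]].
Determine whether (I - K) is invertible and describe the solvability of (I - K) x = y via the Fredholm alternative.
(I - K) is invertible (det(I - K) = 54 ≠ 0), so for every y in C^4 the equation (I - K) x = y has a unique solution.

K has rank 2 and factors as K = U V^T = u1 v1^T + u2 v2^T with u1 = (-3, 2, 1, -2), v1 = (-3, -1, 1, -1), u2 = (0, -2, 1, 0), v2 = (-1, -3, 3, -3) (multiplying out reproduces the displayed K). The nonzero eigenvalues of U V^T coincide with those of the 2 x 2 matrix G = V^T U = [[v1·u1, v1·u2], [v2·u1, v2·u2]] = [[10, 3], [6, 9]], and by the Sylvester determinant identity det(I_4 - U V^T) = det(I_2 - V^T U) = det([[-9, -3], [-6, -8]]) = (-9)(-8) - (-3)(-6) = 54. (Direct check: I - K =
[[-8, -3, 3, -3],
 [4, -3, 4, -4],
 [4, 4, -3, 4],
 [-6, -2, 2, -1]]
has determinant 54.) The finite-dimensional Fredholm alternative says: either (I - K) is invertible, or ker(I - K) ≠ {0} and then range(I - K) = ker((I - K)^*)^⊥, with dim ker(I - K) = dim ker((I - K)^*). Since det(I - K) ≠ 0, 1 is not an eigenvalue of K and ker(I - K) = {0}, so we are in the first case: for every y there is a unique x = (I - K)^(-1) y. (Explicitly, by the Woodbury identity, (I - U V^T)^(-1) = I + U (I_2 - G)^(-1) V^T.)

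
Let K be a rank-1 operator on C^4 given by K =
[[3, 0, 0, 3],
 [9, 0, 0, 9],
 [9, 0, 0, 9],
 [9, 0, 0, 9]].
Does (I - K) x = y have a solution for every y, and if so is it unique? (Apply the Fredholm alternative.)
(I - K) is invertible (det(I - K) = -11 ≠ 0), so for every y in C^4 the equation (I - K) x = y has a unique solution.

K has rank 1, so it is an outer product K = u v^T: every row of K is a multiple of one row vector. Reading off the entries, u = (-1, -3, -3, -3) and v = (-3, 0, 0, -3) (row i of K equals u_i·v^T). A rank-one matrix u v^T satisfies K u = u (v·u) and kills the (3)-dimensional subspace v^⊥, so its characteristic polynomial is lambda^3 (lambda - v·u) with v·u = tr K = 12. Hence the eigenvalues of I - K are 1 (multiplicity 3) and 1 - (12) = -11, so det(I - K) = -11. (Direct check: I - K =
[[-2, 0, 0, -3],
 [-9, 1, 0, -9],
 [-9, 0, 1, -9],
 [-9, 0, 0, -8]]
has determinant -11.) The finite-dimensional Fredholm alternative says: either (I - K) is invertible, or ker(I - K) ≠ {0} and then range(I - K) = ker((I - K)^*)^⊥, with dim ker(I - K) = dim ker((I - K)^*). Since det(I - K) ≠ 0, 1 is not an eigenvalue of K and ker(I - K) = {0}, so we are in the first case: for every y there is a unique x = (I - K)^(-1) y. Explicitly, by the Sherman–Morrison formula, (I - u v^T)^(-1) = I + u v^T/(1 - v·u), i.e. (I - K)^(-1) = I + K/(-11).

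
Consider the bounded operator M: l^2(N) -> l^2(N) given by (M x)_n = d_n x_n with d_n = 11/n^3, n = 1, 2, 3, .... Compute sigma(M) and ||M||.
sigma(M) = {11/n^3 : n ≥ 1} ∪ {0}; ||M|| = 11

A bounded diagonal operator on l^2 with diagonal entries d_n has spectrum equal to the closure of {d_n : n ≥ 1}: every d_n is an eigenvalue (with eigenvector e_n), so {d_n} ⊂ sigma(M); the spectrum is closed, so its closure is too; and for lambda not in the closure, (M - lambda I) has bounded inverse (the diagonal entries 1/(d_n - lambda) are bounded). For our sequence d_n = 11/n^3, n = 1, 2, 3, ...:
  - {d_n} = {11/n^3 : n ≥ 1}; the only limit point is 0
  - closure = {11/n^3 : n ≥ 1} ∪ {0}
For the norm: a diagonal operator has ||M|| = sup_n |d_n|. Here d_n = 11/n^3 is positive and decreasing, so sup_n |d_n| = d_1 = 11. So ||M|| = 11.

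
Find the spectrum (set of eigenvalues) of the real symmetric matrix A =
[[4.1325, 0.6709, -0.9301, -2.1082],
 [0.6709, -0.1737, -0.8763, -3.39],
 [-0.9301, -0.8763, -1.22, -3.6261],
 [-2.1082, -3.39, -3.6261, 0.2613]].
sigma(A) ≈ {-6, 0, 3, 6}

A is real symmetric, so its spectrum consists of real eigenvalues. Expanding the characteristic polynomial of the displayed matrix gives
  det(λ I - A) = p(λ) = λ^4 + (-3)λ^3 + (-36)λ^2 + (108.0022)λ + (-0.0026).
Solving p(λ) = 0 yields eigenvalues ≈ -6, 0, 3, 6. (A is shown rounded to 4 decimals, so these recover the underlying integer eigenvalues to within that precision.)
Verification: the trace of A = 3 equals the sum of eigenvalues 3, and det(A) ≈ -0.0026 matches the eigenvalue product 0.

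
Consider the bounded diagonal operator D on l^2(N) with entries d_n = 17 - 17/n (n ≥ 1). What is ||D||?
||D|| = 17

For a diagonal operator on l^2 with entries d_n, ||D|| = sup_n |d_n|. Here d_1 = 0, d_2 = 17/2, ..., and d_n = 17 - 17/n increases monotonically toward 17. All terms lie in [0, 17), so |d_n| = d_n and the supremum is the limit 17, which is not attained by any individual d_n. Hence ||D|| = 17.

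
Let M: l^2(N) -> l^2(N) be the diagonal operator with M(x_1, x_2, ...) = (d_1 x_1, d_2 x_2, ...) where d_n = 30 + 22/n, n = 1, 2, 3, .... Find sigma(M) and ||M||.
sigma(M) = {30 + 22/n : n ≥ 1} ∪ {30}; ||M|| = 52

A bounded diagonal operator on l^2 with diagonal entries d_n has spectrum equal to the closure of {d_n : n ≥ 1}: every d_n is an eigenvalue (with eigenvector e_n), so {d_n} ⊂ sigma(M); the spectrum is closed, so its closure is too; and for lambda not in the closure, (M - lambda I) has bounded inverse (the diagonal entries 1/(d_n - lambda) are bounded). For our sequence d_n = 30 + 22/n, n = 1, 2, 3, ...:
  - {d_n} = {30 + 22/n : n ≥ 1}; the only limit point is 30
  - closure = {30 + 22/n : n ≥ 1} ∪ {30}
For the norm: a diagonal operator has ||M|| = sup_n |d_n|. Here d_n = 30 + 22/n is positive and decreasing, so sup_n |d_n| = d_1 = 30 + 22 = 52. So ||M|| = 52.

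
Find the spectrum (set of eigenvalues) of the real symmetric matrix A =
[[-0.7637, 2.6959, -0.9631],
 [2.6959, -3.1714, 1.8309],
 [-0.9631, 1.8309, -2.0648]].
sigma(A) ≈ {-6, -1, 1}

A is real symmetric, so its spectrum consists of real eigenvalues. Expanding the characteristic polynomial of the displayed matrix gives
  det(λ I - A) = p(λ) = λ^3 + (6)λ^2 + (-1)λ + (-6).
Solving p(λ) = 0 yields eigenvalues ≈ -6, -1, 1. (A is shown rounded to 4 decimals, so these recover the underlying integer eigenvalues to within that precision.)
Verification: the trace of A = -6 equals the sum of eigenvalues -6, and det(A) ≈ 5.9999 matches the eigenvalue product 6.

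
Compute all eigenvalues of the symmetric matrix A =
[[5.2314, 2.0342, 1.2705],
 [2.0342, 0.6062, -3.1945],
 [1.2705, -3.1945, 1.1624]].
sigma(A) ≈ {-3, 4, 6}

A is real symmetric, so its spectrum consists of real eigenvalues. Expanding the characteristic polynomial of the displayed matrix gives
  det(λ I - A) = p(λ) = λ^3 + (-7)λ^2 + (-6)λ + (72).
Solving p(λ) = 0 yields eigenvalues ≈ -3, 4, 6. (A is shown rounded to 4 decimals, so these recover the underlying integer eigenvalues to within that precision.)
Verification: the trace of A = 7 equals the sum of eigenvalues 7, and det(A) ≈ -71.9998 matches the eigenvalue product -72.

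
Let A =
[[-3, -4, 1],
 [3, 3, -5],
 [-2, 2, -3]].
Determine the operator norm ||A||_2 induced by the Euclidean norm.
||A||_2 ≈ 8.1538 (= sqrt(largest eigenvalue of A^T A))

||A||_2 = sigma_max(A) = sqrt(lambda_max(A^T A)). Form the symmetric matrix M = A^T A =
[[22, 17, -12],
 [17, 29, -25],
 [-12, -25, 35]].
Its characteristic polynomial (trace, sum of principal 2x2 minors, determinant of M give the coefficients) is
  p(λ) = det(λ I - M) = λ^3 - 86λ^2 + 1365λ - 4489.
No integer candidate from the rational root theorem (±divisors of 4489) is a root, so the roots are irrational. The cubic discriminant is Δ = 1127448577 > 0, so there are three distinct real roots. p(4) = -341 and p(5) = 311 have opposite signs, so a root lies in (4, 5); Newton's method refines it to λ ≈ 4.4952. p(15) = 11 and p(16) = -569 have opposite signs, so a root lies in (15, 16); Newton's method refines it to λ ≈ 15.0203. p(66) = -1519 and p(67) = 1675 have opposite signs, so a root lies in (66, 67); Newton's method refines it to λ ≈ 66.4845. Check (Vieta): the three roots sum to 86, matching tr M = 86.
So the eigenvalues of A^T A are ≈ 4.4952, 15.0203, 66.4845 (all ≥ 0, as they must be for A^T A). The largest is λ_max ≈ 66.4845, hence ||A||_2 = sqrt(λ_max) ≈ 8.1538.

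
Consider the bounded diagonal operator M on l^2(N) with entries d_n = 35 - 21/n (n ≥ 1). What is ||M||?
||M|| = 35

For a diagonal operator on l^2 with entries d_n, ||M|| = sup_n |d_n|. Here d_1 = 14, d_2 = 49/2, ..., and d_n = 35 - 21/n increases monotonically toward 35. All terms lie in [14, 35), so |d_n| = d_n and the supremum is the limit 35, which is not attained by any individual d_n. Hence ||M|| = 35.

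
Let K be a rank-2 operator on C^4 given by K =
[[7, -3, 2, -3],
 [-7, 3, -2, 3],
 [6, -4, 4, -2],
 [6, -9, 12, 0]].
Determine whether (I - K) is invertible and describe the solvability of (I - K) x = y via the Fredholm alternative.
(I - K) is invertible (det(I - K) = 76 ≠ 0), so for every y in C^4 the equation (I - K) x = y has a unique solution.

K has rank 2 and factors as K = U V^T = u1 v1^T + u2 v2^T with u1 = (2, -2, 2, 3), v1 = (3, -2, 2, -1), u2 = (-1, 1, 0, 3), v2 = (-1, -1, 2, 1) (multiplying out reproduces the displayed K). The nonzero eigenvalues of U V^T coincide with those of the 2 x 2 matrix G = V^T U = [[v1·u1, v1·u2], [v2·u1, v2·u2]] = [[11, -8], [7, 3]], and by the Sylvester determinant identity det(I_4 - U V^T) = det(I_2 - V^T U) = det([[-10, 8], [-7, -2]]) = (-10)(-2) - (8)(-7) = 76. (Direct check: I - K =
[[-6, 3, -2, 3],
 [7, -2, 2, -3],
 [-6, 4, -3, 2],
 [-6, 9, -12, 1]]
has determinant 76.) The finite-dimensional Fredholm alternative says: either (I - K) is invertible, or ker(I - K) ≠ {0} and then range(I - K) = ker((I - K)^*)^⊥, with dim ker(I - K) = dim ker((I - K)^*). Since det(I - K) ≠ 0, 1 is not an eigenvalue of K and ker(I - K) = {0}, so we are in the first case: for every y there is a unique x = (I - K)^(-1) y. (Explicitly, by the Woodbury identity, (I - U V^T)^(-1) = I + U (I_2 - G)^(-1) V^T.)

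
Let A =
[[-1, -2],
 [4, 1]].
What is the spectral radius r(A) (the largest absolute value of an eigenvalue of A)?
r(A) = sqrt(7) ≈ 2.6458

The eigenvalues of A are the roots of its characteristic polynomial. With M = A (coefficients from the trace and determinant):
  p(λ) = det(λ I - M) = λ^2 + 7.
For λ^2 + 7 the discriminant is -28. It is negative, so the roots are the complex-conjugate pair λ = 0 ± (sqrt(28)/2) i ≈ 0 ± 2.6458i. For a conjugate pair the product of the roots equals the constant term, so |λ|^2 = 7 and |λ| = sqrt(7) ≈ 2.6458.
Thus the eigenvalues (to 4 decimals) are 0 ± 2.6458i (modulus 2.6458). The spectral radius is the largest modulus: r(A) = sqrt(7) ≈ 2.6458. (Cross-check: r(A) ≤ ||A||_2 ≈ 4.4142; equality holds whenever A is normal, though it can also hold for some non-normal A.)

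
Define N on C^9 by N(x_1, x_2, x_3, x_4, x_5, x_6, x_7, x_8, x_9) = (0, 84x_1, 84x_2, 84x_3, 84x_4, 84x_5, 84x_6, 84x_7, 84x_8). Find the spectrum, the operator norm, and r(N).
sigma(N) = {0}; ||N|| = 84; r(N) = 0. (N is nilpotent with N^9 = 0.)

On C^9, N is a strictly lower-triangular matrix with 84 on the subdiagonal and zeros elsewhere, so its characteristic polynomial is lambda^9 and every eigenvalue is 0: sigma(N) = {0}. For the operator norm, N e_i = 84e_{i+1} for i = 1, ..., 8 and N e_9 = 0, so the singular values of N are 84 (with multiplicity 8) and 0; hence ||N|| = 84. The spectral radius r(N) = max|lambda| = 0. Note ||N|| > r(N) — characteristic of non-normal nilpotent operators. Indeed N^9 = 0.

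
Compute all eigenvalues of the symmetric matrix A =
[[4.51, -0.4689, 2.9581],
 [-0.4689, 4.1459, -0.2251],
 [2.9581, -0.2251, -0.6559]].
sigma(A) ≈ {-2, 4, 6}

A is real symmetric, so its spectrum consists of real eigenvalues. Expanding the characteristic polynomial of the displayed matrix gives
  det(λ I - A) = p(λ) = λ^3 + (-8)λ^2 + (4)λ + (48.002).
Solving p(λ) = 0 yields eigenvalues ≈ -2, 4, 6. (A is shown rounded to 4 decimals, so these recover the underlying integer eigenvalues to within that precision.)
Verification: the trace of A = 8 equals the sum of eigenvalues 8, and det(A) ≈ -48.0020 matches the eigenvalue product -48.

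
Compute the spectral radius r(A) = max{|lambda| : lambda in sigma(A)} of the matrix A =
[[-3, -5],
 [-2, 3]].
r(A) = sqrt(76)/2 ≈ 4.3589

The eigenvalues of A are the roots of its characteristic polynomial. With M = A (coefficients from the trace and determinant):
  p(λ) = det(λ I - M) = λ^2 - 19.
For λ^2 - 19 the discriminant is 76. It is nonnegative but not a perfect square, so the roots are real and irrational: λ = ± sqrt(76)/2 ≈ 4.3589, -4.3589.
Thus the eigenvalues (to 4 decimals) are 4.3589 (modulus 4.3589); -4.3589 (modulus 4.3589). The spectral radius is the largest modulus: r(A) = sqrt(76)/2 ≈ 4.3589. (Cross-check: r(A) ≤ ||A||_2 ≈ 6.1098; equality holds whenever A is normal, though it can also hold for some non-normal A.)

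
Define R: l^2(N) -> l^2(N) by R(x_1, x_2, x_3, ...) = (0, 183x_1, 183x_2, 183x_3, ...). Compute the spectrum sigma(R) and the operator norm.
sigma(R) = closed disk {z in C : |z| ≤ 183}; ||R|| = 183

Note R = 183·U where U is the unit right shift (U x)_k = x_{k-1} (with x_0 := 0); so ||R|| = 183||U|| and sigma(R) = 183·sigma(U). ||R x||^2 = sum_{k≥1} |183x_k|^2 = 33489||x||^2, so ||R|| = 183 and sigma(R) ⊂ {|z| ≤ 183}. For any |lambda| < 183, the equation (R - lambda I) x = 0 forces x_1 = 0, then 183x_k = lambda x_{k+1} ⇒ x = 0, so R has no eigenvalues. But (R - lambda I) is not surjective for |lambda| < 183: solving (R - lambda I) x = e_1 would require x_n proportional to (lambda/183)^(-n), which is not in l^2. So every |lambda| < 183 lies in the residual spectrum. The boundary |lambda| = 183 is in the approximate point spectrum (the spectrum is closed). Hence sigma(R) is the closed disk of radius 183.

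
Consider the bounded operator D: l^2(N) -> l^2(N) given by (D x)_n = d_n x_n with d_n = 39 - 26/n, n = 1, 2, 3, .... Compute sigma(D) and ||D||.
sigma(D) = {39 - 26/n : n ≥ 1} ∪ {39}; ||D|| = 39

A bounded diagonal operator on l^2 with diagonal entries d_n has spectrum equal to the closure of {d_n : n ≥ 1}: every d_n is an eigenvalue (with eigenvector e_n), so {d_n} ⊂ sigma(D); the spectrum is closed, so its closure is too; and for lambda not in the closure, (D - lambda I) has bounded inverse (the diagonal entries 1/(d_n - lambda) are bounded). For our sequence d_n = 39 - 26/n, n = 1, 2, 3, ...:
  - {d_n} = {39 - 26/n : n ≥ 1}; the only limit point is 39
  - closure = {39 - 26/n : n ≥ 1} ∪ {39}
For the norm: a diagonal operator has ||D|| = sup_n |d_n|. Here d_n = 39 - 26/n increases monotonically from d_1 = 13 toward 39, with all terms in [13, 39); so sup_n |d_n| = 39 (the supremum is the limit, not attained). So ||D|| = 39.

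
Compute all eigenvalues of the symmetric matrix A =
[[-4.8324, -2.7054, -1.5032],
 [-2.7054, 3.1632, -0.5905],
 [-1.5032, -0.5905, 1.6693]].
sigma(A) ≈ {-6, 2, 4}

A is real symmetric, so its spectrum consists of real eigenvalues. Expanding the characteristic polynomial of the displayed matrix gives
  det(λ I - A) = p(λ) = λ^3 + (0)λ^2 + (-28)λ + (48).
Solving p(λ) = 0 yields eigenvalues ≈ -6, 2, 4. (A is shown rounded to 4 decimals, so these recover the underlying integer eigenvalues to within that precision.)
Verification: the trace of A = 0 equals the sum of eigenvalues 0, and det(A) ≈ -48.0000 matches the eigenvalue product -48.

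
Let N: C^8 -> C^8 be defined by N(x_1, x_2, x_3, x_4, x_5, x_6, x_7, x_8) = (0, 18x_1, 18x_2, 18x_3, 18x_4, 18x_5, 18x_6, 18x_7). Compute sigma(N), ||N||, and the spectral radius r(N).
sigma(N) = {0}; ||N|| = 18; r(N) = 0. (N is nilpotent with N^8 = 0.)

On C^8, N is a strictly lower-triangular matrix with 18 on the subdiagonal and zeros elsewhere, so its characteristic polynomial is lambda^8 and every eigenvalue is 0: sigma(N) = {0}. For the operator norm, N e_i = 18e_{i+1} for i = 1, ..., 7 and N e_8 = 0, so the singular values of N are 18 (with multiplicity 7) and 0; hence ||N|| = 18. The spectral radius r(N) = max|lambda| = 0. Note ||N|| > r(N) — characteristic of non-normal nilpotent operators. Indeed N^8 = 0.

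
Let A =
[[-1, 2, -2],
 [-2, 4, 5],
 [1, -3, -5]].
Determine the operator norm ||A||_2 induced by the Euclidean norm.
||A||_2 ≈ 8.9093 (= sqrt(largest eigenvalue of A^T A))

||A||_2 = sigma_max(A) = sqrt(lambda_max(A^T A)). Form the symmetric matrix M = A^T A =
[[6, -13, -13],
 [-13, 29, 31],
 [-13, 31, 54]].
Its characteristic polynomial (trace, sum of principal 2x2 minors, determinant of M give the coefficients) is
  p(λ) = det(λ I - M) = λ^3 - 89λ^2 + 765λ - 81.
No integer candidate from the rational root theorem (±divisors of 81) is a root, so the roots are irrational. The cubic discriminant is Δ = 2715459552 > 0, so there are three distinct real roots. p(0) = -81 and p(1) = 596 have opposite signs, so a root lies in (0, 1); Newton's method refines it to λ ≈ 0.1072. p(9) = 324 and p(10) = -331 have opposite signs, so a root lies in (9, 10); Newton's method refines it to λ ≈ 9.5177. p(79) = -2056 and p(80) = 3519 have opposite signs, so a root lies in (79, 80); Newton's method refines it to λ ≈ 79.3751. Check (Vieta): the three roots sum to 89, matching tr M = 89.
So the eigenvalues of A^T A are ≈ 0.1072, 9.5177, 79.3751 (all ≥ 0, as they must be for A^T A). The largest is λ_max ≈ 79.3751, hence ||A||_2 = sqrt(λ_max) ≈ 8.9093.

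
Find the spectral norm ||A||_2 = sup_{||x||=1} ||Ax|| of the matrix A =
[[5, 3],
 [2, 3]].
||A||_2 = sqrt((47 + sqrt(1885))/2) ≈ 6.7237 (= sqrt(largest eigenvalue of A^T A))

||A||_2 = sigma_max(A) = sqrt(lambda_max(A^T A)). Form the symmetric matrix M = A^T A =
[[29, 21],
 [21, 18]].
Its characteristic polynomial (trace, determinant of M give the coefficients) is
  p(λ) = det(λ I - M) = λ^2 - 47λ + 81.
For λ^2 - 47λ + 81 the discriminant is 1885. It is nonnegative but not a perfect square, so the roots are real and irrational: λ = (47 ± sqrt(1885))/2 ≈ 45.2083, 1.7917.
So the eigenvalues of A^T A are ≈ 1.7917, 45.2083 (all ≥ 0, as they must be for A^T A). The largest is λ_max = (47 + sqrt(1885))/2 ≈ 45.2083, hence ||A||_2 = sqrt(λ_max) = sqrt((47 + sqrt(1885))/2) ≈ 6.7237.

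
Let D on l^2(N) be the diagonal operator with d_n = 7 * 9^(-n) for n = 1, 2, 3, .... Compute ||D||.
||D|| = 7/9 (attained at n = 1)

For D diagonal, ||D|| = sup_n |d_n|. The sequence d_n = 7 * 9^(-n) is positive and strictly decreasing (ratio 9^(-1) < 1), so the supremum is d_1 = 7/9. Hence ||D|| = 7/9.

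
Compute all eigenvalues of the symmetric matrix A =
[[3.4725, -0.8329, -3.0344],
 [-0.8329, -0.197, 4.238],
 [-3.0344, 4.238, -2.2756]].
sigma(A) ≈ {-6, 1, 6}

A is real symmetric, so its spectrum consists of real eigenvalues. Expanding the characteristic polynomial of the displayed matrix gives
  det(λ I - A) = p(λ) = λ^3 + (-1)λ^2 + (-36)λ + (35.9973).
Solving p(λ) = 0 yields eigenvalues ≈ -6, 1, 6. (A is shown rounded to 4 decimals, so these recover the underlying integer eigenvalues to within that precision.)
Verification: the trace of A = 1 equals the sum of eigenvalues 1, and det(A) ≈ -35.9973 matches the eigenvalue product -36.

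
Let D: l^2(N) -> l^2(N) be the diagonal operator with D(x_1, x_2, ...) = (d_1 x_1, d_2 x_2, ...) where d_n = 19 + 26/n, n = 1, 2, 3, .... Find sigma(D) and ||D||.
sigma(D) = {19 + 26/n : n ≥ 1} ∪ {19}; ||D|| = 45

A bounded diagonal operator on l^2 with diagonal entries d_n has spectrum equal to the closure of {d_n : n ≥ 1}: every d_n is an eigenvalue (with eigenvector e_n), so {d_n} ⊂ sigma(D); the spectrum is closed, so its closure is too; and for lambda not in the closure, (D - lambda I) has bounded inverse (the diagonal entries 1/(d_n - lambda) are bounded). For our sequence d_n = 19 + 26/n, n = 1, 2, 3, ...:
  - {d_n} = {19 + 26/n : n ≥ 1}; the only limit point is 19
  - closure = {19 + 26/n : n ≥ 1} ∪ {19}
For the norm: a diagonal operator has ||D|| = sup_n |d_n|. Here d_n = 19 + 26/n is positive and decreasing, so sup_n |d_n| = d_1 = 19 + 26 = 45. So ||D|| = 45.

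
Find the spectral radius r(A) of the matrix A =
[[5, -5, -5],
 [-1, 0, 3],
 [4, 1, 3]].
r(A) ≈ 6.7421

The eigenvalues of A are the roots of its characteristic polynomial. With M = A (coefficients from the trace, the sum of principal 2x2 minors, and det A):
  p(λ) = det(λ I - M) = λ^3 - 8λ^2 + 27λ + 85.
No integer candidate from the rational root theorem (±divisors of 85) is a root, so the roots are irrational. The cubic discriminant is Δ = -383551 < 0, so there is one real root and a complex-conjugate pair. p(-2) = -9 and p(-1) = 49 have opposite signs, so a root lies in (-2, -1); Newton's method refines it to λ ≈ -1.8699. Dividing out (λ - (-1.8699)) leaves approximately λ^2 - 9.8699λ + 45.4561. For λ^2 - 9.8699λ + 45.4561 the discriminant is -84.4089. It is negative, so the remaining roots are the complex-conjugate pair λ ≈ 4.935 ± 4.5937i. Their product equals the constant term, so |λ|^2 ≈ 45.4561 and |λ| ≈ 6.7421.
Thus the eigenvalues (to 4 decimals) are -1.8699 (modulus 1.8699); 4.935 ± 4.5937i (modulus 6.7421). The spectral radius is the largest modulus: r(A) ≈ 6.7421. (Cross-check: r(A) ≤ ||A||_2 ≈ 8.983; equality holds whenever A is normal, though it can also hold for some non-normal A.)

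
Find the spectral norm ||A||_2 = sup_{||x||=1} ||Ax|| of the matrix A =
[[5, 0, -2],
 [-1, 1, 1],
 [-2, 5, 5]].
||A||_2 ≈ 8.2493 (= sqrt(largest eigenvalue of A^T A))

||A||_2 = sigma_max(A) = sqrt(lambda_max(A^T A)). Form the symmetric matrix M = A^T A =
[[30, -11, -21],
 [-11, 26, 26],
 [-21, 26, 30]].
Its characteristic polynomial (trace, sum of principal 2x2 minors, determinant of M give the coefficients) is
  p(λ) = det(λ I - M) = λ^3 - 86λ^2 + 1222λ - 36.
No integer candidate from the rational root theorem (±divisors of 36) is a root, so the roots are irrational. The cubic discriminant is Δ = 3721628832 > 0, so there are three distinct real roots. p(0) = -36 and p(1) = 1101 have opposite signs, so a root lies in (0, 1); Newton's method refines it to λ ≈ 0.0295. p(17) = 797 and p(18) = -72 have opposite signs, so a root lies in (17, 18); Newton's method refines it to λ ≈ 17.9199. p(68) = -172 and p(69) = 3345 have opposite signs, so a root lies in (68, 69); Newton's method refines it to λ ≈ 68.0505. Check (Vieta): the three roots sum to 86, matching tr M = 86.
So the eigenvalues of A^T A are ≈ 0.0295, 17.9199, 68.0505 (all ≥ 0, as they must be for A^T A). The largest is λ_max ≈ 68.0505, hence ||A||_2 = sqrt(λ_max) ≈ 8.2493.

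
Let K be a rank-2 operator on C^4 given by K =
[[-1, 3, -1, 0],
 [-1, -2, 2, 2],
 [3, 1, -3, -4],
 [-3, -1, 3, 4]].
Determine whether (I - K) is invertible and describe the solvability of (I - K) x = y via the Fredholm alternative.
(I - K) is invertible (det(I - K) = 8 ≠ 0), so for every y in C^4 the equation (I - K) x = y has a unique solution.

K has rank 2 and factors as K = U V^T = u1 v1^T + u2 v2^T with u1 = (1, -1, 1, -1), v1 = (-1, 3, -1, 0), u2 = (0, 1, -2, 2), v2 = (-2, 1, 1, 2) (multiplying out reproduces the displayed K). The nonzero eigenvalues of U V^T coincide with those of the 2 x 2 matrix G = V^T U = [[v1·u1, v1·u2], [v2·u1, v2·u2]] = [[-5, 5], [-4, 3]], and by the Sylvester determinant identity det(I_4 - U V^T) = det(I_2 - V^T U) = det([[6, -5], [4, -2]]) = (6)(-2) - (-5)(4) = 8. (Direct check: I - K =
[[2, -3, 1, 0],
 [1, 3, -2, -2],
 [-3, -1, 4, 4],
 [3, 1, -3, -3]]
has determinant 8.) The finite-dimensional Fredholm alternative says: either (I - K) is invertible, or ker(I - K) ≠ {0} and then range(I - K) = ker((I - K)^*)^⊥, with dim ker(I - K) = dim ker((I - K)^*). Since det(I - K) ≠ 0, 1 is not an eigenvalue of K and ker(I - K) = {0}, so we are in the first case: for every y there is a unique x = (I - K)^(-1) y. (Explicitly, by the Woodbury identity, (I - U V^T)^(-1) = I + U (I_2 - G)^(-1) V^T.)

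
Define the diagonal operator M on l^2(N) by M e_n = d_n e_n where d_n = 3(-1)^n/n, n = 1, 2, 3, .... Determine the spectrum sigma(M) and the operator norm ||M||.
sigma(M) = {3(-1)^n/n : n ≥ 1} ∪ {0}; ||M|| = 3

A bounded diagonal operator on l^2 with diagonal entries d_n has spectrum equal to the closure of {d_n : n ≥ 1}: every d_n is an eigenvalue (with eigenvector e_n), so {d_n} ⊂ sigma(M); the spectrum is closed, so its closure is too; and for lambda not in the closure, (M - lambda I) has bounded inverse (the diagonal entries 1/(d_n - lambda) are bounded). For our sequence d_n = 3(-1)^n/n, n = 1, 2, 3, ...:
  - {d_n} = {3(-1)^n/n : n ≥ 1}; the only limit point is 0
  - closure = {3(-1)^n/n : n ≥ 1} ∪ {0}
For the norm: a diagonal operator has ||M|| = sup_n |d_n|. Here |d_n| = 3/n is decreasing, so sup_n |d_n| = |d_1| = 3. So ||M|| = 3.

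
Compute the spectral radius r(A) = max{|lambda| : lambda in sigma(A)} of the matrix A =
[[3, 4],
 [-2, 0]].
r(A) = sqrt(8) ≈ 2.8284

The eigenvalues of A are the roots of its characteristic polynomial. With M = A (coefficients from the trace and determinant):
  p(λ) = det(λ I - M) = λ^2 - 3λ + 8.
For λ^2 - 3λ + 8 the discriminant is -23. It is negative, so the roots are the complex-conjugate pair λ = 3/2 ± (sqrt(23)/2) i ≈ 1.5 ± 2.3979i. For a conjugate pair the product of the roots equals the constant term, so |λ|^2 = 8 and |λ| = sqrt(8) ≈ 2.8284.
Thus the eigenvalues (to 4 decimals) are 1.5 ± 2.3979i (modulus 2.8284). The spectral radius is the largest modulus: r(A) = sqrt(8) ≈ 2.8284. (Cross-check: r(A) ≤ ||A||_2 ≈ 5.1569; equality holds whenever A is normal, though it can also hold for some non-normal A.)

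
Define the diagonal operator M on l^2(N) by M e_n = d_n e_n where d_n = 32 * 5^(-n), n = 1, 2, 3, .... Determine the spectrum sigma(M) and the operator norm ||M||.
sigma(M) = {32 * 5^(-n) : n ≥ 1} ∪ {0}; ||M|| = 32/5

A bounded diagonal operator on l^2 with diagonal entries d_n has spectrum equal to the closure of {d_n : n ≥ 1}: every d_n is an eigenvalue (with eigenvector e_n), so {d_n} ⊂ sigma(M); the spectrum is closed, so its closure is too; and for lambda not in the closure, (M - lambda I) has bounded inverse (the diagonal entries 1/(d_n - lambda) are bounded). For our sequence d_n = 32 * 5^(-n), n = 1, 2, 3, ...:
  - {d_n} = {32 * 5^(-n) : n ≥ 1}; the only limit point is 0
  - closure = {32 * 5^(-n) : n ≥ 1} ∪ {0}
For the norm: a diagonal operator has ||M|| = sup_n |d_n|. Here d_n = 32 * 5^(-n) is positive and decreasing, so sup_n |d_n| = d_1 = 32/5. So ||M|| = 32/5.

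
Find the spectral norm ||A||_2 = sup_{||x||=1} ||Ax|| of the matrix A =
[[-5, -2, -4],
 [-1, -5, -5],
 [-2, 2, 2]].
||A||_2 ≈ 9.2776 (= sqrt(largest eigenvalue of A^T A))

||A||_2 = sigma_max(A) = sqrt(lambda_max(A^T A)). Form the symmetric matrix M = A^T A =
[[30, 11, 21],
 [11, 33, 37],
 [21, 37, 45]].
Its characteristic polynomial (trace, sum of principal 2x2 minors, determinant of M give the coefficients) is
  p(λ) = det(λ I - M) = λ^3 - 108λ^2 + 1894λ - 576.
No integer candidate from the rational root theorem (±divisors of 576) is a root, so the roots are irrational. The cubic discriminant is Δ = 13874081504 > 0, so there are three distinct real roots. p(0) = -576 and p(1) = 1211 have opposite signs, so a root lies in (0, 1); Newton's method refines it to λ ≈ 0.3096. p(21) = 831 and p(22) = -532 have opposite signs, so a root lies in (21, 22); Newton's method refines it to λ ≈ 21.6172. p(86) = -404 and p(87) = 5253 have opposite signs, so a root lies in (86, 87); Newton's method refines it to λ ≈ 86.0732. Check (Vieta): the three roots sum to 108, matching tr M = 108.
So the eigenvalues of A^T A are ≈ 0.3096, 21.6172, 86.0732 (all ≥ 0, as they must be for A^T A). The largest is λ_max ≈ 86.0732, hence ||A||_2 = sqrt(λ_max) ≈ 9.2776.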